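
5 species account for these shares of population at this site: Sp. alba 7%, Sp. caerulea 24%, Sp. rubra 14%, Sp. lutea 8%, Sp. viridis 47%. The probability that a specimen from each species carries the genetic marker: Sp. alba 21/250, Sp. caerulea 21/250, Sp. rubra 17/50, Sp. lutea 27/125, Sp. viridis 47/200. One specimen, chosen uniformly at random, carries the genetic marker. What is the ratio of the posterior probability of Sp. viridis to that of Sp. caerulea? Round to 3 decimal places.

By Bayes' rule, posterior ∝ prior × likelihood:
  Sp. alba: 0.07 × 0.084 = 0.00588
  Sp. caerulea: 0.24 × 0.084 = 0.02016
  Sp. rubra: 0.14 × 0.34 = 0.0476
  Sp. lutea: 0.08 × 0.216 = 0.01728
  Sp. viridis: 0.47 × 0.235 = 0.11045
Sum = 0.20137.
The ratio is 0.11045 / 0.02016 (the normalizer cancels) = 5.479.

5.479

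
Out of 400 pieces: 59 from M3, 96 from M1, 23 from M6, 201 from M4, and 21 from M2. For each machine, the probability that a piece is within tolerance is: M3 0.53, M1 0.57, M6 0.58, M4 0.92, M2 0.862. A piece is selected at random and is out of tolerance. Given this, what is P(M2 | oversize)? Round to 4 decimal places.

0.0297

Taking complements, P(oversize | each) = M3 0.47, M1 0.43, M6 0.42, M4 0.08, M2 0.138.
Prior × likelihood for each hypothesis:
  M3: 0.1475 × 0.47 = 0.069325
  M1: 0.24 × 0.43 = 0.1032
  M6: 0.0575 × 0.42 = 0.02415
  M4: 0.5025 × 0.08 = 0.0402
  M2: 0.0525 × 0.138 = 0.007245
Total = 0.24412.
P(M2 | evidence) = 0.007245 / 0.24412 ≈ 0.0297.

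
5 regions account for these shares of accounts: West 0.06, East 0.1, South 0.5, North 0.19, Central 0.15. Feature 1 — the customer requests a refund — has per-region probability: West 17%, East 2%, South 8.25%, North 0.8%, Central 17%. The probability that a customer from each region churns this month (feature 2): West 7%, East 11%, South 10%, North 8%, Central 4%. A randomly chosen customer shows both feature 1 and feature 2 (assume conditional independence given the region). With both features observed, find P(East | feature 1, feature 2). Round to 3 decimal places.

0.035

Unnormalized posteriors (prior × likelihood):
  West: 0.06 × 0.17 × 0.07 = 0.000714
  East: 0.1 × 0.02 × 0.11 = 0.00022
  South: 0.5 × 0.0825 × 0.1 = 0.004125
  North: 0.19 × 0.008 × 0.08 = 0.0001216
  Central: 0.15 × 0.17 × 0.04 = 0.00102
Normalizing constant = 0.0062006.
P(East | evidence) = 0.00022 / 0.0062006 ≈ 0.035.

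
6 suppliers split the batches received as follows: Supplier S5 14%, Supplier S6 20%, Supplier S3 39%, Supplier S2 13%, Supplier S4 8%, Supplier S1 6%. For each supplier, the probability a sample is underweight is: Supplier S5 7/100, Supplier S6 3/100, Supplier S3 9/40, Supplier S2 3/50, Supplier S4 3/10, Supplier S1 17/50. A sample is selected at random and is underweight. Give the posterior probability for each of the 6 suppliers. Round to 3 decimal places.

Compute prior × likelihood for every hypothesis:
  Supplier S5: 0.14 × 0.07 = 0.0098
  Supplier S6: 0.2 × 0.03 = 0.006
  Supplier S3: 0.39 × 0.225 = 0.08775
  Supplier S2: 0.13 × 0.06 = 0.0078
  Supplier S4: 0.08 × 0.3 = 0.024
  Supplier S1: 0.06 × 0.34 = 0.0204
Normalizing constant = 0.15575.
P(Supplier S5 | underweight) = 0.0098/0.15575 ≈ 0.063
P(Supplier S6 | underweight) = 0.006/0.15575 ≈ 0.039
P(Supplier S3 | underweight) = 0.08775/0.15575 ≈ 0.563
P(Supplier S2 | underweight) = 0.0078/0.15575 ≈ 0.050
P(Supplier S4 | underweight) = 0.024/0.15575 ≈ 0.154
P(Supplier S1 | underweight) = 0.0204/0.15575 ≈ 0.131
(Check: 0.063+0.039+0.563+0.050+0.154+0.131 = 1.000.)

Supplier S5 0.063, Supplier S6 0.039, Supplier S3 0.563, Supplier S2 0.050, Supplier S4 0.154, Supplier S1 0.131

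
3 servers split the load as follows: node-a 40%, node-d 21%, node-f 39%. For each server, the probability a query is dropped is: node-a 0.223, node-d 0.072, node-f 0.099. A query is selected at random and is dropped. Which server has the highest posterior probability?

node-a

Unnormalized posteriors (prior × likelihood):
  node-a: 0.4 × 0.223 = 0.0892
  node-d: 0.21 × 0.072 = 0.01512
  node-f: 0.39 × 0.099 = 0.03861
Total = 0.14293.
Largest term belongs to node-a, so node-a is most probable.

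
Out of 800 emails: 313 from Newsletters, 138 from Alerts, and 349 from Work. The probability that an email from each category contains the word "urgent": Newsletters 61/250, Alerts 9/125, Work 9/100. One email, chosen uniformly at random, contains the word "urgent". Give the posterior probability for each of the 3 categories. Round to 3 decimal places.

Newsletters 0.649, Alerts 0.084, Work 0.267

Compute prior × likelihood for every hypothesis:
  Newsletters: 0.39125 × 0.244 = 0.095465
  Alerts: 0.1725 × 0.072 = 0.01242
  Work: 0.43625 × 0.09 = 0.0392625
Sum = 0.1471475.
P(Newsletters | urgent-flag) = 0.095465/0.1471475 ≈ 0.649
P(Alerts | urgent-flag) = 0.01242/0.1471475 ≈ 0.084
P(Work | urgent-flag) = 0.0392625/0.1471475 ≈ 0.267
(Check: 0.649+0.084+0.267 = 1.000.)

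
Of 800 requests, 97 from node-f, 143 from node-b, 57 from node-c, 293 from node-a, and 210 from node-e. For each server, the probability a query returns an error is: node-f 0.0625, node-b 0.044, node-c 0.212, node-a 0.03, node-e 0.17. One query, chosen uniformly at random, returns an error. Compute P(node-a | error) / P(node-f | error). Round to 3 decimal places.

Prior × likelihood for each hypothesis:
  node-f: 0.12125 × 0.0625 = 0.007578125
  node-b: 0.17875 × 0.044 = 0.007865
  node-c: 0.07125 × 0.212 = 0.015105
  node-a: 0.36625 × 0.03 = 0.0109875
  node-e: 0.2625 × 0.17 = 0.044625
Sum = 0.086160625.
The ratio is 0.0109875 / 0.007578125 (the normalizer cancels) = 1.450.

1.450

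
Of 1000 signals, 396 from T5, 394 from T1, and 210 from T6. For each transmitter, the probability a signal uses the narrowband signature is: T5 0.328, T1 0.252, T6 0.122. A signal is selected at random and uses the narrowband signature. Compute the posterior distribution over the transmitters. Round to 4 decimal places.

Unnormalized posteriors (prior × likelihood):
  T5: 0.396 × 0.328 = 0.129888
  T1: 0.394 × 0.252 = 0.099288
  T6: 0.21 × 0.122 = 0.02562
Total = 0.254796.
P(T5 | narrowband) = 0.129888/0.254796 ≈ 0.5098
P(T1 | narrowband) = 0.099288/0.254796 ≈ 0.3897
P(T6 | narrowband) = 0.02562/0.254796 ≈ 0.1006

T5 0.5098, T1 0.3897, T6 0.1006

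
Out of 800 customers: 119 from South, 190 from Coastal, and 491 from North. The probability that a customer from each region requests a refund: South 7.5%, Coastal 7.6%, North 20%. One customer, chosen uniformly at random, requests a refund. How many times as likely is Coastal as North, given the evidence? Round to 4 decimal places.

By Bayes' rule, posterior ∝ prior × likelihood:
  South: 0.14875 × 0.075 = 0.01115625
  Coastal: 0.2375 × 0.076 = 0.01805
  North: 0.61375 × 0.2 = 0.12275
Sum = 0.15195625.
The ratio is 0.01805 / 0.12275 (the normalizer cancels) = 0.1470.

0.1470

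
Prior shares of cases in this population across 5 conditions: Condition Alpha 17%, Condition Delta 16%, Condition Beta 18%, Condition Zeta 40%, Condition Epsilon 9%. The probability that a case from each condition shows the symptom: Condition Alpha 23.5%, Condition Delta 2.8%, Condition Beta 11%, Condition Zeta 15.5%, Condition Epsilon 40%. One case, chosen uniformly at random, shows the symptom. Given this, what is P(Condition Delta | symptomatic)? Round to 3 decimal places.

Prior × likelihood for each hypothesis:
  Condition Alpha: 0.17 × 0.235 = 0.03995
  Condition Delta: 0.16 × 0.028 = 0.00448
  Condition Beta: 0.18 × 0.11 = 0.0198
  Condition Zeta: 0.4 × 0.155 = 0.062
  Condition Epsilon: 0.09 × 0.4 = 0.036
Total = 0.16223.
P(Condition Delta | evidence) = 0.00448 / 0.16223 ≈ 0.028.

0.028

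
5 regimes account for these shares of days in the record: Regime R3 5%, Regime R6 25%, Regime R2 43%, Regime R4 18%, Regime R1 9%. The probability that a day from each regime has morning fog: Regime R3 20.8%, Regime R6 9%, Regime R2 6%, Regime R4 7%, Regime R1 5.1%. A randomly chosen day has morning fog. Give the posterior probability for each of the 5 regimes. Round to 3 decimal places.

Prior × likelihood for each hypothesis:
  Regime R3: 0.05 × 0.208 = 0.0104
  Regime R6: 0.25 × 0.09 = 0.0225
  Regime R2: 0.43 × 0.06 = 0.0258
  Regime R4: 0.18 × 0.07 = 0.0126
  Regime R1: 0.09 × 0.051 = 0.00459
Total = 0.07589.
P(Regime R3 | fog) = 0.0104/0.07589 ≈ 0.137
P(Regime R6 | fog) = 0.0225/0.07589 ≈ 0.296
P(Regime R2 | fog) = 0.0258/0.07589 ≈ 0.340
P(Regime R4 | fog) = 0.0126/0.07589 ≈ 0.166
P(Regime R1 | fog) = 0.00459/0.07589 ≈ 0.060
(Check: 0.137+0.296+0.340+0.166+0.060 = 0.999.)

Regime R3 0.137, Regime R6 0.296, Regime R2 0.340, Regime R4 0.166, Regime R1 0.060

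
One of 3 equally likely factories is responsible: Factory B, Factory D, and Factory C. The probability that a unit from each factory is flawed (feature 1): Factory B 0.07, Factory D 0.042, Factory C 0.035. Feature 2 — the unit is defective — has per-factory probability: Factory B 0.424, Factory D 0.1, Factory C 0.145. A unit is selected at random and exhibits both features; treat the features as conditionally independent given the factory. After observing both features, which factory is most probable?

Factory B

With a uniform prior (1/3 each), posterior ∝ likelihood:
  Factory B: 0.07 × 0.424 = 0.02968
  Factory D: 0.042 × 0.1 = 0.0042
  Factory C: 0.035 × 0.145 = 0.005075
Sum = 0.038955.
Largest term belongs to Factory B, so Factory B is most probable.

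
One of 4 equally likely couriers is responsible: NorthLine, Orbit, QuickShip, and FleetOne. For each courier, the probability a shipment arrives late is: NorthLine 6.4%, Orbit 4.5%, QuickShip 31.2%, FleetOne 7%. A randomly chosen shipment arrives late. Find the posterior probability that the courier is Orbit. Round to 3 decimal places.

Since the prior is uniform, the posterior is proportional to the likelihood:
  NorthLine: 0.064
  Orbit: 0.045
  QuickShip: 0.312
  FleetOne: 0.07
Total = 0.491.
P(Orbit | evidence) = 0.045 / 0.491 ≈ 0.092.

0.092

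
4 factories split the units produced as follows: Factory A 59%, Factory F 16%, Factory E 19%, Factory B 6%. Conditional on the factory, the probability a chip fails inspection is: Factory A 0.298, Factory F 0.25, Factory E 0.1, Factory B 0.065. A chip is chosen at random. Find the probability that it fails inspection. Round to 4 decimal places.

Compute prior × likelihood for every hypothesis:
  Factory A: 0.59 × 0.298 = 0.17582
  Factory F: 0.16 × 0.25 = 0.04
  Factory E: 0.19 × 0.1 = 0.019
  Factory B: 0.06 × 0.065 = 0.0039
P(nonconforming) = 0.17582 + 0.04 + 0.019 + 0.0039 = 0.23872 → 0.2387.

0.2387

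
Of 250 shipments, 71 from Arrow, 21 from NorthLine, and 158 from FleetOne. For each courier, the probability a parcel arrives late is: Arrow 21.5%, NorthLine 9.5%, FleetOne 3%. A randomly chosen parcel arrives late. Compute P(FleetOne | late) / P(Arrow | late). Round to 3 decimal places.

0.311

By Bayes' rule, posterior ∝ prior × likelihood:
  Arrow: 0.284 × 0.215 = 0.06106
  NorthLine: 0.084 × 0.095 = 0.00798
  FleetOne: 0.632 × 0.03 = 0.01896
Total = 0.088.
The ratio is 0.01896 / 0.06106 (the normalizer cancels) = 0.311.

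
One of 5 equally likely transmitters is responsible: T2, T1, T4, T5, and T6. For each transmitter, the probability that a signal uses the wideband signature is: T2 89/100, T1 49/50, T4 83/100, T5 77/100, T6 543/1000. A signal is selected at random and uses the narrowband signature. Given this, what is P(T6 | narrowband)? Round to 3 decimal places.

Taking complements, P(narrowband | each) = T2 0.11, T1 0.02, T4 0.17, T5 0.23, T6 0.457.
With a uniform prior (1/5 each), posterior ∝ likelihood:
  T2: 0.11
  T1: 0.02
  T4: 0.17
  T5: 0.23
  T6: 0.457
Sum = 0.987.
P(T6 | evidence) = 0.457 / 0.987 ≈ 0.463.

0.463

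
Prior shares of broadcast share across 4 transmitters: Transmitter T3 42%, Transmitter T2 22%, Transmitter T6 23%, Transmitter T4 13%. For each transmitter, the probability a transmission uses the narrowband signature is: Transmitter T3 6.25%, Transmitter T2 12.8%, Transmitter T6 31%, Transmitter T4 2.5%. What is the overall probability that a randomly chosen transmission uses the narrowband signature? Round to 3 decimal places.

By Bayes' rule, posterior ∝ prior × likelihood:
  Transmitter T3: 0.42 × 0.0625 = 0.02625
  Transmitter T2: 0.22 × 0.128 = 0.02816
  Transmitter T6: 0.23 × 0.31 = 0.0713
  Transmitter T4: 0.13 × 0.025 = 0.00325
P(narrowband) = 0.02625 + 0.02816 + 0.0713 + 0.00325 = 0.12896 → 0.129.

0.129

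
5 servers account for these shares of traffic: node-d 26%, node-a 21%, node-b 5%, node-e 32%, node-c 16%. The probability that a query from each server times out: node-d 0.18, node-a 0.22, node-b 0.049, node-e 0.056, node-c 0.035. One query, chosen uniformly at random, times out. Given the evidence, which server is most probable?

node-d

Compute prior × likelihood for every hypothesis:
  node-d: 0.26 × 0.18 = 0.0468
  node-a: 0.21 × 0.22 = 0.0462
  node-b: 0.05 × 0.049 = 0.00245
  node-e: 0.32 × 0.056 = 0.01792
  node-c: 0.16 × 0.035 = 0.0056
Total = 0.11897.
Largest term belongs to node-d, so node-d is most probable.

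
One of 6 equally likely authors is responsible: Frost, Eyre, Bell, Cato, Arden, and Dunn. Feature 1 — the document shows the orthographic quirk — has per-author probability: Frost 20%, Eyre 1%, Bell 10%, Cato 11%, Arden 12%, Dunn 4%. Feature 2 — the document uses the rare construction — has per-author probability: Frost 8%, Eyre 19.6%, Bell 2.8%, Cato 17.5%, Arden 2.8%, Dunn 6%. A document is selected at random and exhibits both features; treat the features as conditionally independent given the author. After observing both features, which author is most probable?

With a uniform prior (1/6 each), posterior ∝ likelihood:
  Frost: 0.2 × 0.08 = 0.016
  Eyre: 0.01 × 0.196 = 0.00196
  Bell: 0.1 × 0.028 = 0.0028
  Cato: 0.11 × 0.175 = 0.01925
  Arden: 0.12 × 0.028 = 0.00336
  Dunn: 0.04 × 0.06 = 0.0024
Normalizing constant = 0.04577.
Largest term belongs to Cato, so Cato is most probable.

Cato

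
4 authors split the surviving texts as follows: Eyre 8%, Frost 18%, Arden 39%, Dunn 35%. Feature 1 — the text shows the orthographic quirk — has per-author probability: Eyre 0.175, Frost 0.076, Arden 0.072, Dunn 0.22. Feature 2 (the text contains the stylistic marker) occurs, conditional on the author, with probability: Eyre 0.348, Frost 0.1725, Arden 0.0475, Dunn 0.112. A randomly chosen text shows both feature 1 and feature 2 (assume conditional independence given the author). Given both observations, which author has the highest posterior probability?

Dunn

Unnormalized posteriors (prior × likelihood):
  Eyre: 0.08 × 0.175 × 0.348 = 0.004872
  Frost: 0.18 × 0.076 × 0.1725 = 0.0023598
  Arden: 0.39 × 0.072 × 0.0475 = 0.0013338
  Dunn: 0.35 × 0.22 × 0.112 = 0.008624
Total = 0.0171896.
Largest term belongs to Dunn, so Dunn is most probable.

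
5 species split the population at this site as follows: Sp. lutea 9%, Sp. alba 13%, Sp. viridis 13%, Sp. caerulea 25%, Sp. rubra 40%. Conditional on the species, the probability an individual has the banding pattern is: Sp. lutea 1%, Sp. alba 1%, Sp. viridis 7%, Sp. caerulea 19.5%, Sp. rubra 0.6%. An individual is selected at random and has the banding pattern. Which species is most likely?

Sp. caerulea

By Bayes' rule, posterior ∝ prior × likelihood:
  Sp. lutea: 0.09 × 0.01 = 0.0009
  Sp. alba: 0.13 × 0.01 = 0.0013
  Sp. viridis: 0.13 × 0.07 = 0.0091
  Sp. caerulea: 0.25 × 0.195 = 0.04875
  Sp. rubra: 0.4 × 0.006 = 0.0024
Sum = 0.06245.
Largest term belongs to Sp. caerulea, so Sp. caerulea is most probable.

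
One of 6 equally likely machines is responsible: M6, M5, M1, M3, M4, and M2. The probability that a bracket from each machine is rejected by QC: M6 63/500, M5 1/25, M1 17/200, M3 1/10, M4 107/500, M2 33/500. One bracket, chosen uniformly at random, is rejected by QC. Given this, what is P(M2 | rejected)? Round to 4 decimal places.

With a uniform prior (1/6 each), posterior ∝ likelihood:
  M6: 0.126
  M5: 0.04
  M1: 0.085
  M3: 0.1
  M4: 0.214
  M2: 0.066
Total = 0.631.
P(M2 | evidence) = 0.066 / 0.631 ≈ 0.1046.

0.1046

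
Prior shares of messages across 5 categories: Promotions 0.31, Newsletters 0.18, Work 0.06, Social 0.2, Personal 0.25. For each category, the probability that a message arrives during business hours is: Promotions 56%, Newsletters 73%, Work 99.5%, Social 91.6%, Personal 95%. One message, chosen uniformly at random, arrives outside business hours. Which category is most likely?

Taking complements, P(off-hours | each) = Promotions 0.44, Newsletters 0.27, Work 0.005, Social 0.084, Personal 0.05.
By Bayes' rule, posterior ∝ prior × likelihood:
  Promotions: 0.31 × 0.44 = 0.1364
  Newsletters: 0.18 × 0.27 = 0.0486
  Work: 0.06 × 0.005 = 0.0003
  Social: 0.2 × 0.084 = 0.0168
  Personal: 0.25 × 0.05 = 0.0125
Total = 0.2146.
Largest term belongs to Promotions, so Promotions is most probable.

Promotions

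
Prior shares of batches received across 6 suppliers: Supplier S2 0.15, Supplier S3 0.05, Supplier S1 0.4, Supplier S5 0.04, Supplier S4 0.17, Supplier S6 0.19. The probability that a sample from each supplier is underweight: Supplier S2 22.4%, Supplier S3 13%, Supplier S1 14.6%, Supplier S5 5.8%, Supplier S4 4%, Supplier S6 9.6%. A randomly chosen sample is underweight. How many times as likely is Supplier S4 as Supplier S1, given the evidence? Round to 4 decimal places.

Prior × likelihood for each hypothesis:
  Supplier S2: 0.15 × 0.224 = 0.0336
  Supplier S3: 0.05 × 0.13 = 0.0065
  Supplier S1: 0.4 × 0.146 = 0.0584
  Supplier S5: 0.04 × 0.058 = 0.00232
  Supplier S4: 0.17 × 0.04 = 0.0068
  Supplier S6: 0.19 × 0.096 = 0.01824
Sum = 0.12586.
The ratio is 0.0068 / 0.0584 (the normalizer cancels) = 0.1164.

0.1164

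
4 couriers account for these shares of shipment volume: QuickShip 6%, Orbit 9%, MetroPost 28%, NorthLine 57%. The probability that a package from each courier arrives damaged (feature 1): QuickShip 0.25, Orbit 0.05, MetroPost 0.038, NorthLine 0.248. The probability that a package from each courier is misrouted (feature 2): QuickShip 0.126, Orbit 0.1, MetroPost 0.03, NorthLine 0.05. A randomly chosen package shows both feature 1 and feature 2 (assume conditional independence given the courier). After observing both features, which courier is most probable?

By Bayes' rule, posterior ∝ prior × likelihood:
  QuickShip: 0.06 × 0.25 × 0.126 = 0.00189
  Orbit: 0.09 × 0.05 × 0.1 = 0.00045
  MetroPost: 0.28 × 0.038 × 0.03 = 0.0003192
  NorthLine: 0.57 × 0.248 × 0.05 = 0.007068
Total = 0.0097272.
Largest term belongs to NorthLine, so NorthLine is most probable.

NorthLine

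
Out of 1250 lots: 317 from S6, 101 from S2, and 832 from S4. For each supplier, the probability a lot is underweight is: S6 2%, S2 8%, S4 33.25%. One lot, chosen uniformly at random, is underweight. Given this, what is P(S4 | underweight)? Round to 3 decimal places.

Compute prior × likelihood for every hypothesis:
  S6: 0.2536 × 0.02 = 0.005072
  S2: 0.0808 × 0.08 = 0.006464
  S4: 0.6656 × 0.3325 = 0.221312
Total = 0.232848.
P(S4 | evidence) = 0.221312 / 0.232848 ≈ 0.950.

0.950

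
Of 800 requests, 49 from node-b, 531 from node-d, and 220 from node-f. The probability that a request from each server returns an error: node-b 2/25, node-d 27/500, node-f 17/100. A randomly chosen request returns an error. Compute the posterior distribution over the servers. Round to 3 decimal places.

node-b 0.056, node-d 0.410, node-f 0.534

Compute prior × likelihood for every hypothesis:
  node-b: 0.06125 × 0.08 = 0.0049
  node-d: 0.66375 × 0.054 = 0.0358425
  node-f: 0.275 × 0.17 = 0.04675
Total = 0.0874925.
P(node-b | error) = 0.0049/0.0874925 ≈ 0.056
P(node-d | error) = 0.0358425/0.0874925 ≈ 0.410
P(node-f | error) = 0.04675/0.0874925 ≈ 0.534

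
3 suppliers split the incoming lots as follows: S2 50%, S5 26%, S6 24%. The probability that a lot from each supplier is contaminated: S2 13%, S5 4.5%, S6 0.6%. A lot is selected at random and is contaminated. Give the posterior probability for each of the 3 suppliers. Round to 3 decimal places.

S2 0.832, S5 0.150, S6 0.018

By Bayes' rule, posterior ∝ prior × likelihood:
  S2: 0.5 × 0.13 = 0.065
  S5: 0.26 × 0.045 = 0.0117
  S6: 0.24 × 0.006 = 0.00144
Sum = 0.07814.
P(S2 | contaminated) = 0.065/0.07814 ≈ 0.832
P(S5 | contaminated) = 0.0117/0.07814 ≈ 0.150
P(S6 | contaminated) = 0.00144/0.07814 ≈ 0.018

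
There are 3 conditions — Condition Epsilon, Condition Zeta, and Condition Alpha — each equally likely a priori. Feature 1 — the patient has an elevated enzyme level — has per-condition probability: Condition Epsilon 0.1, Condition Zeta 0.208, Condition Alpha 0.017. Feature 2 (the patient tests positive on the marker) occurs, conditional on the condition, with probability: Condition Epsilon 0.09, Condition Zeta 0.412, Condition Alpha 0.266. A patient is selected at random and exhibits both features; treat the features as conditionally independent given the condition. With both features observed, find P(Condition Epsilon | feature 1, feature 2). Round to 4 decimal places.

0.0907

With a uniform prior (1/3 each), posterior ∝ likelihood:
  Condition Epsilon: 0.1 × 0.09 = 0.009
  Condition Zeta: 0.208 × 0.412 = 0.085696
  Condition Alpha: 0.017 × 0.266 = 0.004522
Total = 0.099218.
P(Condition Epsilon | evidence) = 0.009 / 0.099218 ≈ 0.0907.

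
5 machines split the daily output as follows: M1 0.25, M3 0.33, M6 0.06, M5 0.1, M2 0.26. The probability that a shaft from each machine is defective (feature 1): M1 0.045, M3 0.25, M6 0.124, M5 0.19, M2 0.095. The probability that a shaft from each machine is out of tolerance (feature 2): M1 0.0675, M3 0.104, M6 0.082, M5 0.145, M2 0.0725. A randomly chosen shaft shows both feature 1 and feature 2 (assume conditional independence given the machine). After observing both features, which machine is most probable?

M3

Prior × likelihood for each hypothesis:
  M1: 0.25 × 0.045 × 0.0675 = 0.000759375
  M3: 0.33 × 0.25 × 0.104 = 0.00858
  M6: 0.06 × 0.124 × 0.082 = 0.00061008
  M5: 0.1 × 0.19 × 0.145 = 0.002755
  M2: 0.26 × 0.095 × 0.0725 = 0.00179075
Normalizing constant = 0.014495205.
Largest term belongs to M3, so M3 is most probable.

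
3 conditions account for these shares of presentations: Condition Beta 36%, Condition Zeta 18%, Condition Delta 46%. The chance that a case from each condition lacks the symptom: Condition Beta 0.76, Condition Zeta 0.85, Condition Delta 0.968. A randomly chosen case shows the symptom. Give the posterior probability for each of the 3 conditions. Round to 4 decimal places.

Condition Beta 0.6744, Condition Zeta 0.2107, Condition Delta 0.1149

Taking complements, P(symptomatic | each) = Condition Beta 0.24, Condition Zeta 0.15, Condition Delta 0.032.
Unnormalized posteriors (prior × likelihood):
  Condition Beta: 0.36 × 0.24 = 0.0864
  Condition Zeta: 0.18 × 0.15 = 0.027
  Condition Delta: 0.46 × 0.032 = 0.01472
Normalizing constant = 0.12812.
P(Condition Beta | symptomatic) = 0.0864/0.12812 ≈ 0.6744
P(Condition Zeta | symptomatic) = 0.027/0.12812 ≈ 0.2107
P(Condition Delta | symptomatic) = 0.01472/0.12812 ≈ 0.1149
(Check: 0.6744+0.2107+0.1149 = 1.0000.)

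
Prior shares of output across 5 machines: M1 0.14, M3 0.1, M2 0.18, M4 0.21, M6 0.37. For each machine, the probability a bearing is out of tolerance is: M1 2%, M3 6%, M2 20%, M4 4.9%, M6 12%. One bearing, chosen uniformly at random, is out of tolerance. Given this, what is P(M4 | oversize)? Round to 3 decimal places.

Compute prior × likelihood for every hypothesis:
  M1: 0.14 × 0.02 = 0.0028
  M3: 0.1 × 0.06 = 0.006
  M2: 0.18 × 0.2 = 0.036
  M4: 0.21 × 0.049 = 0.01029
  M6: 0.37 × 0.12 = 0.0444
Normalizing constant = 0.09949.
P(M4 | evidence) = 0.01029 / 0.09949 ≈ 0.103.

0.103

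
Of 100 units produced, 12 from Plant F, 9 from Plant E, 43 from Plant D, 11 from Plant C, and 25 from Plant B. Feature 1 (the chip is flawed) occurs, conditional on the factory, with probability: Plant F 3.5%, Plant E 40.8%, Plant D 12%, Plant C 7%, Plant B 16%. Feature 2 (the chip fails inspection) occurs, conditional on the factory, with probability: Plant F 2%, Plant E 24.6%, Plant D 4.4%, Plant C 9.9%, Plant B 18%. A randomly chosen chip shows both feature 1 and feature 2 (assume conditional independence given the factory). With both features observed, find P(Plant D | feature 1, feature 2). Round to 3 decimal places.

By Bayes' rule, posterior ∝ prior × likelihood:
  Plant F: 0.12 × 0.035 × 0.02 = 0.000084
  Plant E: 0.09 × 0.408 × 0.246 = 0.00903312
  Plant D: 0.43 × 0.12 × 0.044 = 0.0022704
  Plant C: 0.11 × 0.07 × 0.099 = 0.0007623
  Plant B: 0.25 × 0.16 × 0.18 = 0.0072
Normalizing constant = 0.01934982.
P(Plant D | evidence) = 0.0022704 / 0.01934982 ≈ 0.117.

0.117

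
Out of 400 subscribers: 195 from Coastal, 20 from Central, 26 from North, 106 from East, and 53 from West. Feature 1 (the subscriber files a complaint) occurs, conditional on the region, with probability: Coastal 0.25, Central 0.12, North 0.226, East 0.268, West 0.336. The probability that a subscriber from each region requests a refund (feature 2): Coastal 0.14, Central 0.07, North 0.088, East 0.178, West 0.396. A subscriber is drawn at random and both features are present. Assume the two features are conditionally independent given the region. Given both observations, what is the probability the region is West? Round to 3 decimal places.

0.359

Prior × likelihood for each hypothesis:
  Coastal: 0.4875 × 0.25 × 0.14 = 0.0170625
  Central: 0.05 × 0.12 × 0.07 = 0.00042
  North: 0.065 × 0.226 × 0.088 = 0.00129272
  East: 0.265 × 0.268 × 0.178 = 0.01264156
  West: 0.1325 × 0.336 × 0.396 = 0.01762992
Normalizing constant = 0.0490467.
P(West | evidence) = 0.01762992 / 0.0490467 ≈ 0.359.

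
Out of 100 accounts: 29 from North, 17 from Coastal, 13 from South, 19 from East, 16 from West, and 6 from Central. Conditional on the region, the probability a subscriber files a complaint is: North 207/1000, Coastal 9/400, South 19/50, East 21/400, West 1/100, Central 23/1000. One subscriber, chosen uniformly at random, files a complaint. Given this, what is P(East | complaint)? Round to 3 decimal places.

Prior × likelihood for each hypothesis:
  North: 0.29 × 0.207 = 0.06003
  Coastal: 0.17 × 0.0225 = 0.003825
  South: 0.13 × 0.38 = 0.0494
  East: 0.19 × 0.0525 = 0.009975
  West: 0.16 × 0.01 = 0.0016
  Central: 0.06 × 0.023 = 0.00138
Normalizing constant = 0.12621.
P(East | evidence) = 0.009975 / 0.12621 ≈ 0.079.

0.079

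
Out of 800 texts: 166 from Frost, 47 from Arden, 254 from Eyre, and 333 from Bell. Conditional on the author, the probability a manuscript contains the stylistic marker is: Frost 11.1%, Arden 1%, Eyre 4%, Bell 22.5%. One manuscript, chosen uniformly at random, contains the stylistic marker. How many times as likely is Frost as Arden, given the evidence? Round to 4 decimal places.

By Bayes' rule, posterior ∝ prior × likelihood:
  Frost: 0.2075 × 0.111 = 0.0230325
  Arden: 0.05875 × 0.01 = 0.0005875
  Eyre: 0.3175 × 0.04 = 0.0127
  Bell: 0.41625 × 0.225 = 0.09365625
Total = 0.12997625.
The ratio is 0.0230325 / 0.0005875 (the normalizer cancels) = 39.2043.

39.2043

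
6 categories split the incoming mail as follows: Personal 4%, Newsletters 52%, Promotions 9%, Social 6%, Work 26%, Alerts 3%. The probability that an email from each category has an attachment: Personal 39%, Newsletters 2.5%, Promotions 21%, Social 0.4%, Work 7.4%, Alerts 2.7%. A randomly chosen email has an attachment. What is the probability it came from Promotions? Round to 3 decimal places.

0.279

Compute prior × likelihood for every hypothesis:
  Personal: 0.04 × 0.39 = 0.0156
  Newsletters: 0.52 × 0.025 = 0.013
  Promotions: 0.09 × 0.21 = 0.0189
  Social: 0.06 × 0.004 = 0.00024
  Work: 0.26 × 0.074 = 0.01924
  Alerts: 0.03 × 0.027 = 0.00081
Sum = 0.06779.
P(Promotions | evidence) = 0.0189 / 0.06779 ≈ 0.279.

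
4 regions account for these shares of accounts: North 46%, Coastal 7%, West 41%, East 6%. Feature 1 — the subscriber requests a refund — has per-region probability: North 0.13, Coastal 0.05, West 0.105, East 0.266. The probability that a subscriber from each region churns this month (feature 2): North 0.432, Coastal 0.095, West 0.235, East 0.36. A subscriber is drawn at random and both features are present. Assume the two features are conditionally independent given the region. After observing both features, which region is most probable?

Compute prior × likelihood for every hypothesis:
  North: 0.46 × 0.13 × 0.432 = 0.0258336
  Coastal: 0.07 × 0.05 × 0.095 = 0.0003325
  West: 0.41 × 0.105 × 0.235 = 0.01011675
  East: 0.06 × 0.266 × 0.36 = 0.0057456
Normalizing constant = 0.04202845.
Largest term belongs to North, so North is most probable.

North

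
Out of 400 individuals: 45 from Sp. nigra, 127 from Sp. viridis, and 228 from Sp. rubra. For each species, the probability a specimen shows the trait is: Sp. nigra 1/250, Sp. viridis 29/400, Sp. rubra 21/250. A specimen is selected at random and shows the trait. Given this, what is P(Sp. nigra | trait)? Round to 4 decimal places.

Prior × likelihood for each hypothesis:
  Sp. nigra: 0.1125 × 0.004 = 0.00045
  Sp. viridis: 0.3175 × 0.0725 = 0.02301875
  Sp. rubra: 0.57 × 0.084 = 0.04788
Normalizing constant = 0.07134875.
P(Sp. nigra | evidence) = 0.00045 / 0.07134875 ≈ 0.0063.

0.0063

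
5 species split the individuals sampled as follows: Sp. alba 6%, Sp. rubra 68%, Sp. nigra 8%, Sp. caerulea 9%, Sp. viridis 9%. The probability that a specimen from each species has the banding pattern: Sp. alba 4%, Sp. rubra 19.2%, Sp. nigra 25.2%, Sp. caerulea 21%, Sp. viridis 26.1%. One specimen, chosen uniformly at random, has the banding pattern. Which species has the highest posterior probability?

Unnormalized posteriors (prior × likelihood):
  Sp. alba: 0.06 × 0.04 = 0.0024
  Sp. rubra: 0.68 × 0.192 = 0.13056
  Sp. nigra: 0.08 × 0.252 = 0.02016
  Sp. caerulea: 0.09 × 0.21 = 0.0189
  Sp. viridis: 0.09 × 0.261 = 0.02349
Total = 0.19551.
Largest term belongs to Sp. rubra, so Sp. rubra is most probable.

Sp. rubra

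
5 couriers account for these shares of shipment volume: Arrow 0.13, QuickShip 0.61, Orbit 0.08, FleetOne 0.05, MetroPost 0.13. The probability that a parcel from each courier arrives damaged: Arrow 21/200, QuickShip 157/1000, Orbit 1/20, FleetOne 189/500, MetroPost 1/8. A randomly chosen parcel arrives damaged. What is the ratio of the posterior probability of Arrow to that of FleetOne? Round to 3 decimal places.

Unnormalized posteriors (prior × likelihood):
  Arrow: 0.13 × 0.105 = 0.01365
  QuickShip: 0.61 × 0.157 = 0.09577
  Orbit: 0.08 × 0.05 = 0.004
  FleetOne: 0.05 × 0.378 = 0.0189
  MetroPost: 0.13 × 0.125 = 0.01625
Total = 0.14857.
The ratio is 0.01365 / 0.0189 (the normalizer cancels) = 0.722.

0.722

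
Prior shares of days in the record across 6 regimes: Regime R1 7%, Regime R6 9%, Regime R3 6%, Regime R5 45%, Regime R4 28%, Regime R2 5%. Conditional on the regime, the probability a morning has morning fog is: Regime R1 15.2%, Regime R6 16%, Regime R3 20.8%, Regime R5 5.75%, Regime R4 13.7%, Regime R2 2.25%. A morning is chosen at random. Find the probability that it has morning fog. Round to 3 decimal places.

Prior × likelihood for each hypothesis:
  Regime R1: 0.07 × 0.152 = 0.01064
  Regime R6: 0.09 × 0.16 = 0.0144
  Regime R3: 0.06 × 0.208 = 0.01248
  Regime R5: 0.45 × 0.0575 = 0.025875
  Regime R4: 0.28 × 0.137 = 0.03836
  Regime R2: 0.05 × 0.0225 = 0.001125
P(fog) = 0.01064 + 0.0144 + 0.01248 + 0.025875 + 0.03836 + 0.001125 = 0.10288 → 0.103.

0.103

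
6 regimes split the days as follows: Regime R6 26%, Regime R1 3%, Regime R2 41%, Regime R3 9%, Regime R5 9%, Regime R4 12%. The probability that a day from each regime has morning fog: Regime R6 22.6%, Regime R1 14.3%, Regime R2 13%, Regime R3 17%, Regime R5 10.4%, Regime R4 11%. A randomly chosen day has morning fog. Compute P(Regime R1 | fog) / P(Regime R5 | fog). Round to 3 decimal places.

0.458

Unnormalized posteriors (prior × likelihood):
  Regime R6: 0.26 × 0.226 = 0.05876
  Regime R1: 0.03 × 0.143 = 0.00429
  Regime R2: 0.41 × 0.13 = 0.0533
  Regime R3: 0.09 × 0.17 = 0.0153
  Regime R5: 0.09 × 0.104 = 0.00936
  Regime R4: 0.12 × 0.11 = 0.0132
Sum = 0.15421.
The ratio is 0.00429 / 0.00936 (the normalizer cancels) = 0.458.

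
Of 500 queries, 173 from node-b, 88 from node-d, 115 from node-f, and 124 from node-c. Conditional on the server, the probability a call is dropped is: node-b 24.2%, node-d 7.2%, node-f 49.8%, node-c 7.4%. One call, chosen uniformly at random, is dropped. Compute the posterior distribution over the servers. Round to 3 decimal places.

node-b 0.365, node-d 0.055, node-f 0.500, node-c 0.080

Prior × likelihood for each hypothesis:
  node-b: 0.346 × 0.242 = 0.083732
  node-d: 0.176 × 0.072 = 0.012672
  node-f: 0.23 × 0.498 = 0.11454
  node-c: 0.248 × 0.074 = 0.018352
Total = 0.229296.
P(node-b | dropped) = 0.083732/0.229296 ≈ 0.365
P(node-d | dropped) = 0.012672/0.229296 ≈ 0.055
P(node-f | dropped) = 0.11454/0.229296 ≈ 0.500
P(node-c | dropped) = 0.018352/0.229296 ≈ 0.080
(Check: 0.365+0.055+0.500+0.080 = 1.000.)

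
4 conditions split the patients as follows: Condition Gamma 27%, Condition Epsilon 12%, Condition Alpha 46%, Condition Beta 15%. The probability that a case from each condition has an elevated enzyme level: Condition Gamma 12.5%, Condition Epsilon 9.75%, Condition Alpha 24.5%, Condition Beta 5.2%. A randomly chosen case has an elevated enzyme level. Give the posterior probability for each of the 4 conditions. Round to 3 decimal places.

Condition Gamma 0.203, Condition Epsilon 0.071, Condition Alpha 0.679, Condition Beta 0.047

By Bayes' rule, posterior ∝ prior × likelihood:
  Condition Gamma: 0.27 × 0.125 = 0.03375
  Condition Epsilon: 0.12 × 0.0975 = 0.0117
  Condition Alpha: 0.46 × 0.245 = 0.1127
  Condition Beta: 0.15 × 0.052 = 0.0078
Sum = 0.16595.
P(Condition Gamma | elevated) = 0.03375/0.16595 ≈ 0.203
P(Condition Epsilon | elevated) = 0.0117/0.16595 ≈ 0.071
P(Condition Alpha | elevated) = 0.1127/0.16595 ≈ 0.679
P(Condition Beta | elevated) = 0.0078/0.16595 ≈ 0.047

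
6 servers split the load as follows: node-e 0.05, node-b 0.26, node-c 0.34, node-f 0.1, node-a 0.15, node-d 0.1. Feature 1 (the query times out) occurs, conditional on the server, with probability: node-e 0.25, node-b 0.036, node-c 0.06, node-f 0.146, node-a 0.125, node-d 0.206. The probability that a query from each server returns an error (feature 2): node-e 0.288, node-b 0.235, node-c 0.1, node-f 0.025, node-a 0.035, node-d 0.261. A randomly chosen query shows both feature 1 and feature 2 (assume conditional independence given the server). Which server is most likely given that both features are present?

node-d

Prior × likelihood for each hypothesis:
  node-e: 0.05 × 0.25 × 0.288 = 0.0036
  node-b: 0.26 × 0.036 × 0.235 = 0.0021996
  node-c: 0.34 × 0.06 × 0.1 = 0.00204
  node-f: 0.1 × 0.146 × 0.025 = 0.000365
  node-a: 0.15 × 0.125 × 0.035 = 0.00065625
  node-d: 0.1 × 0.206 × 0.261 = 0.0053766
Total = 0.01423745.
Largest term belongs to node-d, so node-d is most probable.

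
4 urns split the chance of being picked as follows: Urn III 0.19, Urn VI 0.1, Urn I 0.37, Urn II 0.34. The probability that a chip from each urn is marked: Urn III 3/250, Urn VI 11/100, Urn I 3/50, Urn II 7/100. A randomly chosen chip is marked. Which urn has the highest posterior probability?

Prior × likelihood for each hypothesis:
  Urn III: 0.19 × 0.012 = 0.00228
  Urn VI: 0.1 × 0.11 = 0.011
  Urn I: 0.37 × 0.06 = 0.0222
  Urn II: 0.34 × 0.07 = 0.0238
Sum = 0.05928.
Largest term belongs to Urn II, so Urn II is most probable.

Urn II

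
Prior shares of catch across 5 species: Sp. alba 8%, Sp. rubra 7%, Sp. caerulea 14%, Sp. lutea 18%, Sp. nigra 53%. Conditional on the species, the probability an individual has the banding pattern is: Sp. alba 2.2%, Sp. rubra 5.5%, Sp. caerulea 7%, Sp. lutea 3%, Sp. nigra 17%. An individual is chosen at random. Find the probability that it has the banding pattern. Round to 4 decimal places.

Unnormalized posteriors (prior × likelihood):
  Sp. alba: 0.08 × 0.022 = 0.00176
  Sp. rubra: 0.07 × 0.055 = 0.00385
  Sp. caerulea: 0.14 × 0.07 = 0.0098
  Sp. lutea: 0.18 × 0.03 = 0.0054
  Sp. nigra: 0.53 × 0.17 = 0.0901
P(banded) = 0.00176 + 0.00385 + 0.0098 + 0.0054 + 0.0901 = 0.11091 → 0.1109.

0.1109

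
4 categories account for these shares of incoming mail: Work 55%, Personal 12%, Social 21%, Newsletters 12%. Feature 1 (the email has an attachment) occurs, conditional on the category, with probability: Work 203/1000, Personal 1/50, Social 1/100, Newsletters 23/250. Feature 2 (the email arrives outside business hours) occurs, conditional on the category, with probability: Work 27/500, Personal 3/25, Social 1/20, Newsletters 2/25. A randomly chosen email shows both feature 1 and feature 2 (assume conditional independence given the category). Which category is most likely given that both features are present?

Work

Compute prior × likelihood for every hypothesis:
  Work: 0.55 × 0.203 × 0.054 = 0.0060291
  Personal: 0.12 × 0.02 × 0.12 = 0.000288
  Social: 0.21 × 0.01 × 0.05 = 0.000105
  Newsletters: 0.12 × 0.092 × 0.08 = 0.0008832
Sum = 0.0073053.
Largest term belongs to Work, so Work is most probable.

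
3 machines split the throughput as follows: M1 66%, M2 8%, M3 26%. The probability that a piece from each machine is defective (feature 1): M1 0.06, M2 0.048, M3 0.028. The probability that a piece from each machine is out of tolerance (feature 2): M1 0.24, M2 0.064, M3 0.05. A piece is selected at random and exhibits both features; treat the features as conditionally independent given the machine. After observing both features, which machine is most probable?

M1

Compute prior × likelihood for every hypothesis:
  M1: 0.66 × 0.06 × 0.24 = 0.009504
  M2: 0.08 × 0.048 × 0.064 = 0.00024576
  M3: 0.26 × 0.028 × 0.05 = 0.000364
Sum = 0.01011376.
Largest term belongs to M1, so M1 is most probable.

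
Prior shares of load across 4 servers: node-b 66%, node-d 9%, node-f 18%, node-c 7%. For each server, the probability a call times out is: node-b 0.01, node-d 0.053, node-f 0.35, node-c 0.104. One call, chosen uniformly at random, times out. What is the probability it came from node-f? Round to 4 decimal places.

0.7716

Prior × likelihood for each hypothesis:
  node-b: 0.66 × 0.01 = 0.0066
  node-d: 0.09 × 0.053 = 0.00477
  node-f: 0.18 × 0.35 = 0.063
  node-c: 0.07 × 0.104 = 0.00728
Normalizing constant = 0.08165.
P(node-f | evidence) = 0.063 / 0.08165 ≈ 0.7716.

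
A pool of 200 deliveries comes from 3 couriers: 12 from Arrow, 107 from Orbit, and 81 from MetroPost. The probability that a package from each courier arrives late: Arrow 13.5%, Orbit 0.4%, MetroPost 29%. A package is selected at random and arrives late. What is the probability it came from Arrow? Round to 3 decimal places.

Unnormalized posteriors (prior × likelihood):
  Arrow: 0.06 × 0.135 = 0.0081
  Orbit: 0.535 × 0.004 = 0.00214
  MetroPost: 0.405 × 0.29 = 0.11745
Normalizing constant = 0.12769.
P(Arrow | evidence) = 0.0081 / 0.12769 ≈ 0.063.

0.063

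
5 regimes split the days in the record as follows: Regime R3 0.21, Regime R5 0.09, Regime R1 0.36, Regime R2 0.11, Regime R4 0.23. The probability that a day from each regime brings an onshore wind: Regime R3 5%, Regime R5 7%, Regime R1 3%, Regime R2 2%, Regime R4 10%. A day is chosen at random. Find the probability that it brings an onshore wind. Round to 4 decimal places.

0.0528

Unnormalized posteriors (prior × likelihood):
  Regime R3: 0.21 × 0.05 = 0.0105
  Regime R5: 0.09 × 0.07 = 0.0063
  Regime R1: 0.36 × 0.03 = 0.0108
  Regime R2: 0.11 × 0.02 = 0.0022
  Regime R4: 0.23 × 0.1 = 0.023
P(onshore) = 0.0105 + 0.0063 + 0.0108 + 0.0022 + 0.023 = 0.0528 → 0.0528.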